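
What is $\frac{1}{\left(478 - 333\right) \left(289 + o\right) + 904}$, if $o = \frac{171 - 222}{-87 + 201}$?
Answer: $\frac{38}{1624277} \approx 2.3395 \cdot 10^{-5}$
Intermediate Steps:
$o = - \frac{17}{38}$ ($o = - \frac{51}{114} = \left(-51\right) \frac{1}{114} = - \frac{17}{38} \approx -0.44737$)
$\frac{1}{\left(478 - 333\right) \left(289 + o\right) + 904} = \frac{1}{\left(478 - 333\right) \left(289 - \frac{17}{38}\right) + 904} = \frac{1}{145 \cdot \frac{10965}{38} + 904} = \frac{1}{\frac{1589925}{38} + 904} = \frac{1}{\frac{1624277}{38}} = \frac{38}{1624277}$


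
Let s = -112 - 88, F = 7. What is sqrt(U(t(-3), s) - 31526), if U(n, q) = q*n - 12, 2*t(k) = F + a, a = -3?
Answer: I*sqrt(31938) ≈ 178.71*I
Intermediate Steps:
s = -200
t(k) = 2 (t(k) = (7 - 3)/2 = (1/2)*4 = 2)
U(n, q) = -12 + n*q (U(n, q) = n*q - 12 = -12 + n*q)
sqrt(U(t(-3), s) - 31526) = sqrt((-12 + 2*(-200)) - 31526) = sqrt((-12 - 400) - 31526) = sqrt(-412 - 31526) = sqrt(-31938) = I*sqrt(31938)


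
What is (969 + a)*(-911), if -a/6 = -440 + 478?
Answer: -675051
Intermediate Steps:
a = -228 (a = -6*(-440 + 478) = -6*38 = -228)
(969 + a)*(-911) = (969 - 228)*(-911) = 741*(-911) = -675051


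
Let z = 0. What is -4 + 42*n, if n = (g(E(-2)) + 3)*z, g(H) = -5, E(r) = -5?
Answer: -4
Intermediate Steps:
n = 0 (n = (-5 + 3)*0 = -2*0 = 0)
-4 + 42*n = -4 + 42*0 = -4 + 0 = -4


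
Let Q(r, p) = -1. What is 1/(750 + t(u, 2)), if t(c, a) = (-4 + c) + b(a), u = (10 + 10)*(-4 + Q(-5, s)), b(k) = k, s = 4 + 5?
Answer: 1/648 ≈ 0.0015432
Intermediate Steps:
s = 9
u = -100 (u = (10 + 10)*(-4 - 1) = 20*(-5) = -100)
t(c, a) = -4 + a + c (t(c, a) = (-4 + c) + a = -4 + a + c)
1/(750 + t(u, 2)) = 1/(750 + (-4 + 2 - 100)) = 1/(750 - 102) = 1/648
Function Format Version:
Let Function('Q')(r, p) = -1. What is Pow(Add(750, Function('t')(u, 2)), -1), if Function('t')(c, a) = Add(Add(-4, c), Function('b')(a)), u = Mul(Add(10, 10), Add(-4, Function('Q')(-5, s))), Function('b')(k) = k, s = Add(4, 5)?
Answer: Rational(1, 648) ≈ 0.0015432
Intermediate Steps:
s = 9
u = -100 (u = Mul(Add(10, 10), Add(-4, -1)) = Mul(20, -5) = -100)
Function('t')(c, a) = Add(-4, a, c) (Function('t')(c, a) = Add(Add(-4, c), a) = Add(-4, a, c))
Pow(Add(750, Function('t')(u, 2)), -1) = Pow(Add(750, Add(-4, 2, -100)), -1) = Pow(Add(750, -102), -1) = Pow(648, -1) = Rational(1, 648)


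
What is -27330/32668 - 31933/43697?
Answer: -1118713127/713746798 ≈ -1.5674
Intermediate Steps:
-27330/32668 - 31933/43697 = -27330*1/32668 - 31933*1/43697 = -13665/16334 - 31933/43697 = -1118713127/713746798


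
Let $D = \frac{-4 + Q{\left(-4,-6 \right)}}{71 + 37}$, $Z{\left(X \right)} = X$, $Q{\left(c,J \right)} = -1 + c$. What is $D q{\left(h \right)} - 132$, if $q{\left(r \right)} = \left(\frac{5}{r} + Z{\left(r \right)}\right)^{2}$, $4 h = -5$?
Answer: $- \frac{8595}{64} \approx -134.3$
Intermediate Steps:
$h = - \frac{5}{4}$ ($h = \frac{1}{4} \left(-5\right) = - \frac{5}{4} \approx -1.25$)
$q{\left(r \right)} = \left(r + \frac{5}{r}\right)^{2}$ ($q{\left(r \right)} = \left(\frac{5}{r} + r\right)^{2} = \left(r + \frac{5}{r}\right)^{2}$)
$D = - \frac{1}{12}$ ($D = \frac{-4 - 5}{71 + 37} = \frac{-4 - 5}{108} = \left(-9\right) \frac{1}{108} = - \frac{1}{12} \approx -0.083333$)
$D q{\left(h \right)} - 132 = - \frac{\frac{1}{\frac{25}{16}} \left(5 + \left(- \frac{5}{4}\right)^{2}\right)^{2}}{12} - 132 = - \frac{\frac{16}{25} \left(5 + \frac{25}{16}\right)^{2}}{12} - 132 = - \frac{\frac{16}{25} \left(\frac{105}{16}\right)^{2}}{12} - 132 = - \frac{\frac{16}{25} \cdot \frac{11025}{256}}{12} - 132 = \left(- \frac{1}{12}\right) \frac{441}{16} - 132 = - \frac{147}{64} - 132 = - \frac{8595}{64}$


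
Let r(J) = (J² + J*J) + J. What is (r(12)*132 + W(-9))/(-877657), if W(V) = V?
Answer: -39591/877657 ≈ -0.045110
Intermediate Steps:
r(J) = J + 2*J² (r(J) = (J² + J²) + J = 2*J² + J = J + 2*J²)
(r(12)*132 + W(-9))/(-877657) = ((12*(1 + 2*12))*132 - 9)/(-877657) = ((12*(1 + 24))*132 - 9)*(-1/877657) = ((12*25)*132 - 9)*(-1/877657) = (300*132 - 9)*(-1/877657) = (39600 - 9)*(-1/877657) = 39591*(-1/877657) = -39591/877657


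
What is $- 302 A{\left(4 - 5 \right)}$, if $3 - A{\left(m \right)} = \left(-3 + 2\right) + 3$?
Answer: $-302$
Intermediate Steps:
$A{\left(m \right)} = 1$ ($A{\left(m \right)} = 3 - \left(\left(-3 + 2\right) + 3\right) = 3 - \left(-1 + 3\right) = 3 - 2 = 1$)
$- 302 A{\left(4 - 5 \right)} = \left(-302\right) 1 = -302$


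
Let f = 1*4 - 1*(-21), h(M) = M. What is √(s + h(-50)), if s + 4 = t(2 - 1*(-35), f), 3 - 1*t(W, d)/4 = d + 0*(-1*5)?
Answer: I*√142 ≈ 11.916*I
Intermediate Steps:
f = 25 (f = 4 + 21 = 25)
t(W, d) = 12 - 4*d (t(W, d) = 12 - 4*(d + 0*(-1*5)) = 12 - 4*(d + 0*(-5)) = 12 - 4*(d + 0) = 12 - 4*d)
s = -92 (s = -4 + (12 - 4*25) = -4 + (12 - 100) = -4 - 88 = -92)
√(s + h(-50)) = √(-92 - 50) = √(-142) = I*√142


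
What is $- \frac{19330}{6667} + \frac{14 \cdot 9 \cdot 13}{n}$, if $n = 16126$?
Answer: $- \frac{150397517}{53756021} \approx -2.7978$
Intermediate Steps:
$- \frac{19330}{6667} + \frac{14 \cdot 9 \cdot 13}{n} = - \frac{19330}{6667} + \frac{14 \cdot 9 \cdot 13}{16126} = \left(-19330\right) \frac{1}{6667} + 126 \cdot 13 \cdot \frac{1}{16126} = - \frac{19330}{6667} + 1638 \cdot \frac{1}{16126} = - \frac{19330}{6667} + \frac{819}{8063} = - \frac{150397517}{53756021}$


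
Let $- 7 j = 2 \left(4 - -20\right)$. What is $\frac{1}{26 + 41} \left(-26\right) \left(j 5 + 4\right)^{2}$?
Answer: $- \frac{1168544}{3283} \approx -355.94$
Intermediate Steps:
$j = - \frac{48}{7}$ ($j = - \frac{2 \left(4 - -20\right)}{7} = - \frac{2 \left(4 + 20\right)}{7} = - \frac{2 \cdot 24}{7} = \left(- \frac{1}{7}\right) 48 = - \frac{48}{7} \approx -6.8571$)
$\frac{1}{26 + 41} \left(-26\right) \left(j 5 + 4\right)^{2} = \frac{1}{26 + 41} \left(-26\right) \left(\left(- \frac{48}{7}\right) 5 + 4\right)^{2} = \frac{1}{67} \left(-26\right) \left(- \frac{240}{7} + 4\right)^{2} = \frac{1}{67} \left(-26\right) \left(- \frac{212}{7}\right)^{2} = \left(- \frac{26}{67}\right) \frac{44944}{49} = - \frac{1168544}{3283}$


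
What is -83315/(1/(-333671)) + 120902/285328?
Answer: 3966030576668811/142664 ≈ 2.7800e+10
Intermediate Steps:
-83315/(1/(-333671)) + 120902/285328 = -83315/(-1/333671) + 120902*(1/285328) = -83315*(-333671) + 60451/142664 = 27799799365 + 60451/142664 = 3966030576668811/142664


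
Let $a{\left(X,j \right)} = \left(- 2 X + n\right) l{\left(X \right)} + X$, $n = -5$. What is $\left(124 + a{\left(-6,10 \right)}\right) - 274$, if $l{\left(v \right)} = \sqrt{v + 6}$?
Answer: $-156$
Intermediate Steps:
$l{\left(v \right)} = \sqrt{6 + v}$
$a{\left(X,j \right)} = X + \sqrt{6 + X} \left(-5 - 2 X\right)$ ($a{\left(X,j \right)} = \left(- 2 X - 5\right) \sqrt{6 + X} + X = \left(-5 - 2 X\right) \sqrt{6 + X} + X = \sqrt{6 + X} \left(-5 - 2 X\right) + X = X + \sqrt{6 + X} \left(-5 - 2 X\right)$)
$\left(124 + a{\left(-6,10 \right)}\right) - 274 = \left(124 - \left(6 - 7 \sqrt{6 - 6}\right)\right) - 274 = \left(124 - \left(6 + 0\right)\right) - 274 = \left(124 - \left(6 - 0\right)\right) - 274 = \left(124 + \left(-6 + 0 + 0\right)\right) - 274 = \left(124 - 6\right) - 274 = 118 - 274 = -156$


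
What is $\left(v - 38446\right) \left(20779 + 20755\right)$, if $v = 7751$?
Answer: $-1274886130$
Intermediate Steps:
$\left(v - 38446\right) \left(20779 + 20755\right) = \left(7751 - 38446\right) \left(20779 + 20755\right) = \left(-30695\right) 41534 = -1274886130$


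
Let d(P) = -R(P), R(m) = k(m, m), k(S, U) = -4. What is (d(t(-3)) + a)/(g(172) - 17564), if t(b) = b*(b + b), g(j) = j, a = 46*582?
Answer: -3347/2174 ≈ -1.5396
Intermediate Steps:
a = 26772
t(b) = 2*b**2 (t(b) = b*(2*b) = 2*b**2)
R(m) = -4
d(P) = 4 (d(P) = -1*(-4) = 4)
(d(t(-3)) + a)/(g(172) - 17564) = (4 + 26772)/(172 - 17564) = 26776/(-17392) = 26776*(-1/17392) = -3347/2174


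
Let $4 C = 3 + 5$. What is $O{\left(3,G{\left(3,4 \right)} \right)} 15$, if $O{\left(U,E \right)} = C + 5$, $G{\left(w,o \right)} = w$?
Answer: $105$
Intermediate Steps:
$C = 2$ ($C = \frac{3 + 5}{4} = \frac{1}{4} \cdot 8 = 2$)
$O{\left(U,E \right)} = 7$ ($O{\left(U,E \right)} = 2 + 5 = 7$)
$O{\left(3,G{\left(3,4 \right)} \right)} 15 = 7 \cdot 15 = 105$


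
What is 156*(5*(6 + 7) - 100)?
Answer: -5460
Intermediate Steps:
156*(5*(6 + 7) - 100) = 156*(5*13 - 100) = 156*(65 - 100) = 156*(-35) = -5460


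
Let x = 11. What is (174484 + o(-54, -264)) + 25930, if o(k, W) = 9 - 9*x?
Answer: 200324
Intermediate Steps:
o(k, W) = -90 (o(k, W) = 9 - 9*11 = 9 - 99 = -90)
(174484 + o(-54, -264)) + 25930 = (174484 - 90) + 25930 = 174394 + 25930 = 200324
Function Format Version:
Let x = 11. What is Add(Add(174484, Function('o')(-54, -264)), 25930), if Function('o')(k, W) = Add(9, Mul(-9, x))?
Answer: 200324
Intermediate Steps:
Function('o')(k, W) = -90 (Function('o')(k, W) = Add(9, Mul(-9, 11)) = Add(9, -99) = -90)
Add(Add(174484, Function('o')(-54, -264)), 25930) = Add(Add(174484, -90), 25930) = Add(174394, 25930) = 200324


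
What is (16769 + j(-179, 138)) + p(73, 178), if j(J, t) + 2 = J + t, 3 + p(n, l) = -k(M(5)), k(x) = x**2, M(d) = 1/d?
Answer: 418074/25 ≈ 16723.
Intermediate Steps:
p(n, l) = -76/25 (p(n, l) = -3 - (1/5)**2 = -3 - 1*1/25 = -3 - 1/25 = -76/25)
j(J, t) = -2 + J + t (j(J, t) = -2 + (J + t) = -2 + J + t)
(16769 + j(-179, 138)) + p(73, 178) = (16769 + (-2 - 179 + 138)) - 76/25 = (16769 - 43) - 76/25 = 16726 - 76/25 = 418074/25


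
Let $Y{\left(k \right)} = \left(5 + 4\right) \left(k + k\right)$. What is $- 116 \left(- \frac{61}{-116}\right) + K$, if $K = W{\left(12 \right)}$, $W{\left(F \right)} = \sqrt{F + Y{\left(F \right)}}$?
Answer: $-61 + 2 \sqrt{57} \approx -45.9$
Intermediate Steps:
$Y{\left(k \right)} = 18 k$ ($Y{\left(k \right)} = 9 \cdot 2 k = 18 k$)
$W{\left(F \right)} = \sqrt{19} \sqrt{F}$ ($W{\left(F \right)} = \sqrt{F + 18 F} = \sqrt{19 F} = \sqrt{19} \sqrt{F}$)
$K = 2 \sqrt{57}$ ($K = \sqrt{19} \sqrt{12} = \sqrt{19} \cdot 2 \sqrt{3} = 2 \sqrt{57} \approx 15.1$)
$- 116 \left(- \frac{61}{-116}\right) + K = - 116 \left(- \frac{61}{-116}\right) + 2 \sqrt{57} = - 116 \left(\left(-61\right) \left(- \frac{1}{116}\right)\right) + 2 \sqrt{57} = \left(-116\right) \frac{61}{116} + 2 \sqrt{57} = -61 + 2 \sqrt{57}$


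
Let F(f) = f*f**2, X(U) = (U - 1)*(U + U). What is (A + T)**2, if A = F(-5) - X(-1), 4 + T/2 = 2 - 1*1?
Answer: 18225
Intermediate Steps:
X(U) = 2*U*(-1 + U) (X(U) = (-1 + U)*(2*U) = 2*U*(-1 + U))
F(f) = f**3
T = -6 (T = -8 + 2*(2 - 1*1) = -8 + 2*(2 - 1) = -8 + 2*1 = -8 + 2 = -6)
A = -129 (A = (-5)**3 - 2*(-1)*(-1 - 1) = -125 - 2*(-1)*(-2) = -125 - 1*4 = -125 - 4 = -129)
(A + T)**2 = (-129 - 6)**2 = (-135)**2 = 18225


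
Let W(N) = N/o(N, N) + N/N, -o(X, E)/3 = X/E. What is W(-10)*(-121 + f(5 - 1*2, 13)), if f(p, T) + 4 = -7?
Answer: -572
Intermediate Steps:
o(X, E) = -3*X/E
W(N) = 1 - N/3 (W(N) = N/((-3*N/N)) + N/N = N/(-3) + 1 = N*(-1/3) + 1 = -N/3 + 1 = 1 - N/3)
f(p, T) = -11 (f(p, T) = -4 - 7 = -11)
W(-10)*(-121 + f(5 - 1*2, 13)) = (1 - 1/3*(-10))*(-121 - 11) = (1 + 10/3)*(-132) = (13/3)*(-132) = -572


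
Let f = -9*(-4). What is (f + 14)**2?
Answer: 2500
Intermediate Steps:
f = 36
(f + 14)**2 = (36 + 14)**2 = 50**2 = 2500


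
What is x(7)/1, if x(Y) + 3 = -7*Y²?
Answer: -346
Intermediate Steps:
x(Y) = -3 - 7*Y²
x(7)/1 = (-3 - 7*7²)/1 = (-3 - 7*49)*1 = (-3 - 343)*1 = -346*1 = -346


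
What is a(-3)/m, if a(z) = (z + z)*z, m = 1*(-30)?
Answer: -3/5 ≈ -0.60000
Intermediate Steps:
m = -30
a(z) = 2*z**2 (a(z) = (2*z)*z = 2*z**2)
a(-3)/m = (2*(-3)**2)/(-30) = (2*9)*(-1/30) = 18*(-1/30) = -3/5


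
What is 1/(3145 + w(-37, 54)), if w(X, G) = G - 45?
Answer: 1/3154 ≈ 0.00031706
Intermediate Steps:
w(X, G) = -45 + G
1/(3145 + w(-37, 54)) = 1/(3145 + (-45 + 54)) = 1/(3145 + 9) = 1/3154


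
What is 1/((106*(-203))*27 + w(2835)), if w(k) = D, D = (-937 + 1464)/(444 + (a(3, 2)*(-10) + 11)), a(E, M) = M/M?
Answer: -445/258538243 ≈ -1.7212e-6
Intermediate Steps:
a(E, M) = 1
D = 527/445 (D = (-937 + 1464)/(444 + (1*(-10) + 11)) = 527/(444 + (-10 + 11)) = 527/(444 + 1) = 527/445 ≈ 1.1843)
w(k) = 527/445
1/((106*(-203))*27 + w(2835)) = 1/((106*(-203))*27 + 527/445) = 1/(-21518*27 + 527/445) = 1/(-580986 + 527/445) = 1/(-258538243/445) = -445/258538243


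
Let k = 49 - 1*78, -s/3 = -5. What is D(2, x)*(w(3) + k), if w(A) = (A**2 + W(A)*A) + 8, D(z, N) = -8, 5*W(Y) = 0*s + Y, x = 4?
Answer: 408/5 ≈ 81.600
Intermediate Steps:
s = 15 (s = -3*(-5) = 15)
W(Y) = Y/5 (W(Y) = (0*15 + Y)/5 = (0 + Y)/5 = Y/5)
w(A) = 8 + 6*A**2/5 (w(A) = (A**2 + (A/5)*A) + 8 = (A**2 + A**2/5) + 8 = 6*A**2/5 + 8 = 8 + 6*A**2/5)
k = -29 (k = 49 - 78 = -29)
D(2, x)*(w(3) + k) = -8*((8 + (6/5)*3**2) - 29) = -8*((8 + (6/5)*9) - 29) = -8*((8 + 54/5) - 29) = -8*(94/5 - 29) = -8*(-51/5) = 408/5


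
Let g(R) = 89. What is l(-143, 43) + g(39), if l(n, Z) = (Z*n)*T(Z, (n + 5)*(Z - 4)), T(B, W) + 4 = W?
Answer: 33118603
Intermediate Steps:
T(B, W) = -4 + W
l(n, Z) = Z*n*(-4 + (-4 + Z)*(5 + n)) (l(n, Z) = (Z*n)*(-4 + (n + 5)*(Z - 4)) = (Z*n)*(-4 + (5 + n)*(-4 + Z)) = (Z*n)*(-4 + (-4 + Z)*(5 + n)) = Z*n*(-4 + (-4 + Z)*(5 + n)))
l(-143, 43) + g(39) = 43*(-143)*(-24 - 4*(-143) + 5*43 + 43*(-143)) + 89 = 43*(-143)*(-24 + 572 + 215 - 6149) + 89 = 43*(-143)*(-5386) + 89 = 33118514 + 89 = 33118603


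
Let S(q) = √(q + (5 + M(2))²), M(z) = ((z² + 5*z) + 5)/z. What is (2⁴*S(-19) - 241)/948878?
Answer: -241/948878 + 12*√85/474439 ≈ -2.0794e-5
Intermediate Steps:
M(z) = (5 + z² + 5*z)/z
S(q) = √(841/4 + q) (S(q) = √(q + (5 + (5 + 2 + 5/2))²) = √(q + (5 + 19/2)²) = √(q + (29/2)²) = √(q + 841/4) = √(841/4 + q))
(2⁴*S(-19) - 241)/948878 = (2⁴*(√(841 + 4*(-19))/2) - 241)/948878 = (16*(√(841 - 76)/2) - 241)*(1/948878) = (16*(√765/2) - 241)*(1/948878) = (16*((3*√85)/2) - 241)*(1/948878) = (16*(3*√85/2) - 241)*(1/948878) = (24*√85 - 241)*(1/948878) = (-241 + 24*√85)*(1/948878) = -241/948878 + 12*√85/474439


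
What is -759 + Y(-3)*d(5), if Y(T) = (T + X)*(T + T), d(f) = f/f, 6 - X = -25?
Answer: -927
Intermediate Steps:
X = 31 (X = 6 - 1*(-25) = 6 + 25 = 31)
d(f) = 1
Y(T) = 2*T*(31 + T) (Y(T) = (T + 31)*(T + T) = (31 + T)*(2*T) = 2*T*(31 + T))
-759 + Y(-3)*d(5) = -759 + (2*(-3)*(31 - 3))*1 = -759 + (2*(-3)*28)*1 = -759 - 168*1 = -759 - 168 = -927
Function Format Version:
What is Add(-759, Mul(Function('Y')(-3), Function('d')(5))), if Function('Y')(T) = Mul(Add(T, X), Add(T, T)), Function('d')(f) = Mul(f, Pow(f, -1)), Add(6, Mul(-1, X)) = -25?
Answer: -927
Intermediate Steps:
X = 31 (X = Add(6, Mul(-1, -25)) = Add(6, 25) = 31)
Function('d')(f) = 1
Function('Y')(T) = Mul(2, T, Add(31, T)) (Function('Y')(T) = Mul(Add(T, 31), Add(T, T)) = Mul(Add(31, T), Mul(2, T)) = Mul(2, T, Add(31, T)))
Add(-759, Mul(Function('Y')(-3), Function('d')(5))) = Add(-759, Mul(Mul(2, -3, Add(31, -3)), 1)) = Add(-759, Mul(Mul(2, -3, 28), 1)) = Add(-759, Mul(-168, 1)) = Add(-759, -168) = -927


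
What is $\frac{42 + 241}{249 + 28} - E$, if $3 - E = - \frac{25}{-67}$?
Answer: $- \frac{29791}{18559} \approx -1.6052$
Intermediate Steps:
$E = \frac{176}{67}$ ($E = 3 - - \frac{25}{-67} = 3 - - \frac{25 \left(-1\right)}{67} = 3 - \left(-1\right) \left(- \frac{25}{67}\right) = 3 - \frac{25}{67} = \frac{176}{67} \approx 2.6269$)
$\frac{42 + 241}{249 + 28} - E = \frac{42 + 241}{249 + 28} - \frac{176}{67} = \frac{283}{277} - \frac{176}{67} = - \frac{29791}{18559}$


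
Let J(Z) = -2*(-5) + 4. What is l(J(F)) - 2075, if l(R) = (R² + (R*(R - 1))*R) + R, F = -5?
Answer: 683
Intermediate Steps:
J(Z) = 14 (J(Z) = 10 + 4 = 14)
l(R) = R + R² + R²*(-1 + R) (l(R) = (R² + (R*(-1 + R))*R) + R = (R² + R²*(-1 + R)) + R = R + R² + R²*(-1 + R))
l(J(F)) - 2075 = (14 + 14³) - 2075 = (14 + 2744) - 2075 = 2758 - 2075 = 683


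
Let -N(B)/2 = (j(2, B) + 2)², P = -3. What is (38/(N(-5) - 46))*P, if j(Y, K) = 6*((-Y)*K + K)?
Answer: 19/349 ≈ 0.054441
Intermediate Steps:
j(Y, K) = 6*K - 6*K*Y (j(Y, K) = 6*(-K*Y + K) = 6*(K - K*Y) = 6*K - 6*K*Y)
N(B) = -2*(2 - 6*B)² (N(B) = -2*(6*B*(1 - 1*2) + 2)² = -2*(6*B*(1 - 2) + 2)² = -2*(6*B*(-1) + 2)² = -2*(-6*B + 2)² = -2*(2 - 6*B)²)
(38/(N(-5) - 46))*P = (38/(-8*(-1 + 3*(-5))² - 46))*(-3) = (38/(-8*(-1 - 15)² - 46))*(-3) = (38/(-8*(-16)² - 46))*(-3) = (38/(-8*256 - 46))*(-3) = (38/(-2048 - 46))*(-3) = (38/(-2094))*(-3) = (38*(-1/2094))*(-3) = -19/1047*(-3) = 19/349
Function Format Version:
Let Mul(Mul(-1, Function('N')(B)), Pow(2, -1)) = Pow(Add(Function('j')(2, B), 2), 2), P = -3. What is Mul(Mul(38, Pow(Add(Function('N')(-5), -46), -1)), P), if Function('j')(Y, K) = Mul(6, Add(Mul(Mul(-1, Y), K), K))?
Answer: Rational(19, 349) ≈ 0.054441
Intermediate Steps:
Function('j')(Y, K) = Add(Mul(6, K), Mul(-6, K, Y)) (Function('j')(Y, K) = Mul(6, Add(Mul(-1, K, Y), K)) = Mul(6, Add(K, Mul(-1, K, Y))) = Add(Mul(6, K), Mul(-6, K, Y)))
Function('N')(B) = Mul(-2, Pow(Add(2, Mul(-6, B)), 2)) (Function('N')(B) = Mul(-2, Pow(Add(Mul(6, B, Add(1, Mul(-1, 2))), 2), 2)) = Mul(-2, Pow(Add(Mul(6, B, Add(1, -2)), 2), 2)) = Mul(-2, Pow(Add(Mul(6, B, -1), 2), 2)) = Mul(-2, Pow(Add(Mul(-6, B), 2), 2)) = Mul(-2, Pow(Add(2, Mul(-6, B)), 2)))
Mul(Mul(38, Pow(Add(Function('N')(-5), -46), -1)), P) = Mul(Mul(38, Pow(Add(Mul(-8, Pow(Add(-1, Mul(3, -5)), 2)), -46), -1)), -3) = Mul(Mul(38, Pow(Add(Mul(-8, Pow(Add(-1, -15), 2)), -46), -1)), -3) = Mul(Mul(38, Pow(Add(Mul(-8, Pow(-16, 2)), -46), -1)), -3) = Mul(Mul(38, Pow(Add(Mul(-8, 256), -46), -1)), -3) = Mul(Mul(38, Pow(Add(-2048, -46), -1)), -3) = Mul(Mul(38, Pow(-2094, -1)), -3) = Mul(Mul(38, Rational(-1, 2094)), -3) = Mul(Rational(-19, 1047), -3) = Rational(19, 349)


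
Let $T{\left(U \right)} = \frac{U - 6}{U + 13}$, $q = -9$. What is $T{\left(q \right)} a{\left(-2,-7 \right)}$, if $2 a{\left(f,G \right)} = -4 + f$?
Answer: $\frac{45}{4} \approx 11.25$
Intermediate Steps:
$a{\left(f,G \right)} = -2 + \frac{f}{2}$ ($a{\left(f,G \right)} = \frac{-4 + f}{2} = -2 + \frac{f}{2}$)
$T{\left(U \right)} = \frac{-6 + U}{13 + U}$
$T{\left(q \right)} a{\left(-2,-7 \right)} = \frac{-6 - 9}{13 - 9} \left(-2 + \frac{1}{2} \left(-2\right)\right) = \frac{1}{4} \left(-15\right) \left(-2 - 1\right) = \frac{1}{4} \left(-15\right) \left(-3\right) = \left(- \frac{15}{4}\right) \left(-3\right) = \frac{45}{4}$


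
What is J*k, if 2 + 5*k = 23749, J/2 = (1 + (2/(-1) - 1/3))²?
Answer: 759904/45 ≈ 16887.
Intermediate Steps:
J = 32/9 (J = 2*(1 + (2/(-1) - 1/3))² = 2*(1 + (2*(-1) - 1*⅓))² = 2*(1 + (-2 - ⅓))² = 2*(1 - 7/3)² = 2*(-4/3)² = 2*(16/9) = 32/9 ≈ 3.5556)
k = 23747/5 (k = -⅖ + (⅕)*23749 = -⅖ + 23749/5 = 23747/5 ≈ 4749.4)
J*k = (32/9)*(23747/5) = 759904/45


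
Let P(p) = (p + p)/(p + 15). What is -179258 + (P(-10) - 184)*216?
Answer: -219866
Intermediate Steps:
P(p) = 2*p/(15 + p) (P(p) = (2*p)/(15 + p) = 2*p/(15 + p))
-179258 + (P(-10) - 184)*216 = -179258 + (2*(-10)/(15 - 10) - 184)*216 = -179258 + (2*(-10)/5 - 184)*216 = -179258 + (2*(-10)*(1/5) - 184)*216 = -179258 + (-4 - 184)*216 = -179258 - 188*216 = -179258 - 40608 = -219866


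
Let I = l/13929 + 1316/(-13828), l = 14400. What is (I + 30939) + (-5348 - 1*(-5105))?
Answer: 492711988349/16050851 ≈ 30697.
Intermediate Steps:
I = 15066053/16050851 (I = 14400/13929 + 1316/(-13828) = 14400*(1/13929) + 1316*(-1/13828) = 4800/4643 - 329/3457 = 15066053/16050851 ≈ 0.93865)
(I + 30939) + (-5348 - 1*(-5105)) = (15066053/16050851 + 30939) + (-5348 - 1*(-5105)) = 496612345142/16050851 + (-5348 + 5105) = 496612345142/16050851 - 243 = 492711988349/16050851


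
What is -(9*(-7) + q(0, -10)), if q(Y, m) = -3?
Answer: 66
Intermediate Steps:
-(9*(-7) + q(0, -10)) = -(9*(-7) - 3) = -(-63 - 3) = -1*(-66) = 66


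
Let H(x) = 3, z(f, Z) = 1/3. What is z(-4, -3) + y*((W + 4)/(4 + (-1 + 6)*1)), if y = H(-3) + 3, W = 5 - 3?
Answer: 13/3 ≈ 4.3333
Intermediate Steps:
z(f, Z) = ⅓
W = 2
y = 6 (y = 3 + 3 = 6)
z(-4, -3) + y*((W + 4)/(4 + (-1 + 6)*1)) = ⅓ + 6*((2 + 4)/(4 + (-1 + 6)*1)) = ⅓ + 6*(6/(4 + 5*1)) = ⅓ + 6*(6/(4 + 5)) = ⅓ + 6*(6/9) = ⅓ + 6*(6*(⅑)) = ⅓ + 6*(⅔) = ⅓ + 4 = 13/3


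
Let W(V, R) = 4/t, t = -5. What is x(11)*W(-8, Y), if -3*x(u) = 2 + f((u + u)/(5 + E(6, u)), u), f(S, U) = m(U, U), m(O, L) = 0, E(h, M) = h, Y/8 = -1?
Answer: 8/15 ≈ 0.53333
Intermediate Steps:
Y = -8 (Y = 8*(-1) = -8)
f(S, U) = 0
W(V, R) = -⅘ (W(V, R) = 4/(-5) = 4*(-⅕) = -⅘)
x(u) = -⅔ (x(u) = -(2 + 0)/3 = -⅓*2 = -⅔)
x(11)*W(-8, Y) = -⅔*(-⅘) = 8/15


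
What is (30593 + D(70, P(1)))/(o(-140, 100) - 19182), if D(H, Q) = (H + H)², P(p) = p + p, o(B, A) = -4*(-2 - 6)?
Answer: -50193/19150 ≈ -2.6210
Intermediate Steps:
o(B, A) = 32 (o(B, A) = -4*(-8) = 32)
P(p) = 2*p
D(H, Q) = 4*H² (D(H, Q) = (2*H)² = 4*H²)
(30593 + D(70, P(1)))/(o(-140, 100) - 19182) = (30593 + 4*70²)/(32 - 19182) = (30593 + 4*4900)/(-19150) = (30593 + 19600)*(-1/19150) = 50193*(-1/19150) = -50193/19150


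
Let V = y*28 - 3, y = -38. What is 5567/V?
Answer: -5567/1067 ≈ -5.2174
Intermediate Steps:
V = -1067 (V = -38*28 - 3 = -1064 - 3 = -1067)
5567/V = 5567/(-1067) = 5567*(-1/1067) = -5567/1067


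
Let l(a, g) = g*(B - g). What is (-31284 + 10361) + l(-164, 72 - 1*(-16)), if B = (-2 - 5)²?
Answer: -24355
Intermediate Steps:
B = 49 (B = (-7)² = 49)
l(a, g) = g*(49 - g)
(-31284 + 10361) + l(-164, 72 - 1*(-16)) = (-31284 + 10361) + (72 - 1*(-16))*(49 - (72 - 1*(-16))) = -20923 + (72 + 16)*(49 - (72 + 16)) = -20923 + 88*(49 - 1*88) = -20923 + 88*(49 - 88) = -20923 + 88*(-39) = -20923 - 3432 = -24355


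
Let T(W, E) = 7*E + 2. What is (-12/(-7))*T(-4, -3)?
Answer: -228/7 ≈ -32.571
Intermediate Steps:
T(W, E) = 2 + 7*E
(-12/(-7))*T(-4, -3) = (-12/(-7))*(2 + 7*(-3)) = (-⅐*(-12))*(2 - 21) = (12/7)*(-19) = -228/7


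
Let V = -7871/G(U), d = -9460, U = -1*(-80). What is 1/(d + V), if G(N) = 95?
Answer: -95/906571 ≈ -0.00010479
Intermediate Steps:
U = 80
V = -7871/95 ≈ -82.853
1/(d + V) = 1/(-9460 - 7871/95) = 1/(-906571/95) = -95/906571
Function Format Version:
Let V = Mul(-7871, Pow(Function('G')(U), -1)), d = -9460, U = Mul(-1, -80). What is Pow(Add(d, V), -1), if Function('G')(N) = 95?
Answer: Rational(-95, 906571) ≈ -0.00010479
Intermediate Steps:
U = 80
V = Rational(-7871, 95) (V = Mul(-7871, Pow(95, -1)) = Mul(-7871, Rational(1, 95)) = Rational(-7871, 95) ≈ -82.853)
Pow(Add(d, V), -1) = Pow(Add(-9460, Rational(-7871, 95)), -1) = Pow(Rational(-906571, 95), -1) = Rational(-95, 906571)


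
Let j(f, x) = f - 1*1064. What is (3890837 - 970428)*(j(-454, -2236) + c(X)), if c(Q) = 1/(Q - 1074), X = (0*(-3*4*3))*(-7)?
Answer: -4761239166197/1074 ≈ -4.4332e+9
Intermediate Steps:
X = 0 (X = (0*(-12*3))*(-7) = (0*(-36))*(-7) = 0*(-7) = 0)
j(f, x) = -1064 + f (j(f, x) = f - 1064 = -1064 + f)
c(Q) = 1/(-1074 + Q)
(3890837 - 970428)*(j(-454, -2236) + c(X)) = (3890837 - 970428)*((-1064 - 454) + 1/(-1074 + 0)) = 2920409*(-1518 + 1/(-1074)) = 2920409*(-1518 - 1/1074) = 2920409*(-1630333/1074) = -4761239166197/1074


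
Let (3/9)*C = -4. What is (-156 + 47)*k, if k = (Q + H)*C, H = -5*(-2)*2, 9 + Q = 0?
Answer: 14388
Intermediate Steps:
Q = -9 (Q = -9 + 0 = -9)
H = 20 (H = 10*2 = 20)
C = -12 (C = 3*(-4) = -12)
k = -132 (k = (-9 + 20)*(-12) = 11*(-12) = -132)
(-156 + 47)*k = (-156 + 47)*(-132) = -109*(-132) = 14388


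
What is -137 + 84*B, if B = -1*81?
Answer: -6941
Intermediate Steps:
B = -81
-137 + 84*B = -137 + 84*(-81) = -137 - 6804 = -6941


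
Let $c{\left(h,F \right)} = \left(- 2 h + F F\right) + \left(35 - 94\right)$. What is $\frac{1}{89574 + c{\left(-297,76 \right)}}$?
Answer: $\frac{1}{95885} \approx 1.0429 \cdot 10^{-5}$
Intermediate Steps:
$c{\left(h,F \right)} = -59 + F^{2} - 2 h$ ($c{\left(h,F \right)} = \left(- 2 h + F^{2}\right) + \left(35 - 94\right) = \left(F^{2} - 2 h\right) - 59 = -59 + F^{2} - 2 h$)
$\frac{1}{89574 + c{\left(-297,76 \right)}} = \frac{1}{89574 - \left(-535 - 5776\right)} = \frac{1}{89574 + \left(-59 + 5776 + 594\right)} = \frac{1}{89574 + 6311} = \frac{1}{95885}$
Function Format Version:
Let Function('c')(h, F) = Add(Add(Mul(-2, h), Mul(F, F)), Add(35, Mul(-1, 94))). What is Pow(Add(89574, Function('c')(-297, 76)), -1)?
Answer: Rational(1, 95885) ≈ 1.0429e-5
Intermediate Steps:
Function('c')(h, F) = Add(-59, Pow(F, 2), Mul(-2, h)) (Function('c')(h, F) = Add(Add(Mul(-2, h), Pow(F, 2)), Add(35, -94)) = Add(Add(Pow(F, 2), Mul(-2, h)), -59) = Add(-59, Pow(F, 2), Mul(-2, h)))
Pow(Add(89574, Function('c')(-297, 76)), -1) = Pow(Add(89574, Add(-59, Pow(76, 2), Mul(-2, -297))), -1) = Pow(Add(89574, Add(-59, 5776, 594)), -1) = Pow(Add(89574, 6311), -1) = Pow(95885, -1) = Rational(1, 95885)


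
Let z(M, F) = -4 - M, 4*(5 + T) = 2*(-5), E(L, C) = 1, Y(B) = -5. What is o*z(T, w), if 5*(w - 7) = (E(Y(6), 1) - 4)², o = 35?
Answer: 245/2 ≈ 122.50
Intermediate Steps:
T = -15/2 (T = -5 + (2*(-5))/4 = -5 + (¼)*(-10) = -5 - 5/2 = -15/2 ≈ -7.5000)
w = 44/5 (w = 7 + (1 - 4)²/5 = 7 + (⅕)*(-3)² = 7 + (⅕)*9 = 7 + 9/5 = 44/5 ≈ 8.8000)
o*z(T, w) = 35*(-4 - 1*(-15/2)) = 35*(-4 + 15/2) = 35*(7/2) = 245/2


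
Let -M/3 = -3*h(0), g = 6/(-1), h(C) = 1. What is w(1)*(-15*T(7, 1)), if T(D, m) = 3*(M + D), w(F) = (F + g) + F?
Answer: 2880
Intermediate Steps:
g = -6 (g = 6*(-1) = -6)
M = 9 (M = -(-9) = -3*(-3) = 9)
w(F) = -6 + 2*F (w(F) = (F - 6) + F = (-6 + F) + F = -6 + 2*F)
T(D, m) = 27 + 3*D (T(D, m) = 3*(9 + D) = 27 + 3*D)
w(1)*(-15*T(7, 1)) = (-6 + 2*1)*(-15*(27 + 3*7)) = (-6 + 2)*(-15*(27 + 21)) = -(-60)*48 = -4*(-720) = 2880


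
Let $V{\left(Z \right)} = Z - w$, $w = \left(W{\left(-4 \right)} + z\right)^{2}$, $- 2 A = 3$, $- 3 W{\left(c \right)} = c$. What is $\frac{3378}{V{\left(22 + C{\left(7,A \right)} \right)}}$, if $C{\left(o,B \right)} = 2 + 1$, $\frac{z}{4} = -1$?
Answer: $\frac{30402}{161} \approx 188.83$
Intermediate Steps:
$W{\left(c \right)} = - \frac{c}{3}$
$z = -4$ ($z = 4 \left(-1\right) = -4$)
$A = - \frac{3}{2}$ ($A = \left(- \frac{1}{2}\right) 3 = - \frac{3}{2} \approx -1.5$)
$w = \frac{64}{9}$ ($w = \left(\left(- \frac{1}{3}\right) \left(-4\right) - 4\right)^{2} = \left(\frac{4}{3} - 4\right)^{2} = \left(- \frac{8}{3}\right)^{2} = \frac{64}{9} \approx 7.1111$)
$C{\left(o,B \right)} = 3$
$V{\left(Z \right)} = - \frac{64}{9} + Z$ ($V{\left(Z \right)} = Z - \frac{64}{9} = - \frac{64}{9} + Z$)
$\frac{3378}{V{\left(22 + C{\left(7,A \right)} \right)}} = \frac{3378}{- \frac{64}{9} + \left(22 + 3\right)} = \frac{3378}{- \frac{64}{9} + 25} = \frac{3378}{\frac{161}{9}} = 3378 \cdot \frac{9}{161} = \frac{30402}{161}$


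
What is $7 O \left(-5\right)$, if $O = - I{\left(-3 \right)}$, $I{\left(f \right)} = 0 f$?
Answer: $0$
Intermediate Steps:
$I{\left(f \right)} = 0$
$O = 0$ ($O = \left(-1\right) 0 = 0$)
$7 O \left(-5\right) = 7 \cdot 0 \left(-5\right) = 0 \left(-5\right) = 0$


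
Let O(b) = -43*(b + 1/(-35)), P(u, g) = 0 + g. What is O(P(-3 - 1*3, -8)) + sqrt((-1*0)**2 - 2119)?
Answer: 12083/35 + I*sqrt(2119) ≈ 345.23 + 46.033*I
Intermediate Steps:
P(u, g) = g
O(b) = 43/35 - 43*b (O(b) = -43*(b - 1/35) = -43*(-1/35 + b) = 43/35 - 43*b)
O(P(-3 - 1*3, -8)) + sqrt((-1*0)**2 - 2119) = (43/35 - 43*(-8)) + sqrt((-1*0)**2 - 2119) = (43/35 + 344) + sqrt(0**2 - 2119) = 12083/35 + sqrt(0 - 2119) = 12083/35 + sqrt(-2119) = 12083/35 + I*sqrt(2119)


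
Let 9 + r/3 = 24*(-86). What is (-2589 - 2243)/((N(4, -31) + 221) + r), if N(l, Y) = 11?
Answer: 4832/5987 ≈ 0.80708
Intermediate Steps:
r = -6219 (r = -27 + 3*(24*(-86)) = -27 + 3*(-2064) = -27 - 6192 = -6219)
(-2589 - 2243)/((N(4, -31) + 221) + r) = (-2589 - 2243)/((11 + 221) - 6219) = -4832/(232 - 6219) = -4832/(-5987) = -4832*(-1/5987) = 4832/5987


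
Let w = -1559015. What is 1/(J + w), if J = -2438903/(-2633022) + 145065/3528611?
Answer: -9290910392442/14484659677573674467 ≈ -6.4143e-7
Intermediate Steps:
J = 8987899290163/9290910392442 (J = -2438903*(-1/2633022) + 145065*(1/3528611) = 2438903/2633022 + 145065/3528611 = 8987899290163/9290910392442 ≈ 0.96739)
1/(J + w) = 1/(8987899290163/9290910392442 - 1559015) = 1/(-14484659677573674467/9290910392442) = -9290910392442/14484659677573674467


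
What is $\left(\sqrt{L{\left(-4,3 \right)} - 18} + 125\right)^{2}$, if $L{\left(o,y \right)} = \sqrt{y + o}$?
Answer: $\left(125 + \sqrt{-18 + i}\right)^{2} \approx 15636.0 + 1062.1 i$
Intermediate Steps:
$L{\left(o,y \right)} = \sqrt{o + y}$
$\left(\sqrt{L{\left(-4,3 \right)} - 18} + 125\right)^{2} = \left(\sqrt{\sqrt{-4 + 3} - 18} + 125\right)^{2} = \left(\sqrt{\sqrt{-1} - 18} + 125\right)^{2} = \left(\sqrt{i - 18} + 125\right)^{2} = \left(\sqrt{-18 + i} + 125\right)^{2} = \left(125 + \sqrt{-18 + i}\right)^{2}$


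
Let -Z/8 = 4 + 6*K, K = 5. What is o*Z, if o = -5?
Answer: 1360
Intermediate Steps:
Z = -272 (Z = -8*(4 + 6*5) = -8*(4 + 30) = -8*34 = -272)
o*Z = -5*(-272) = 1360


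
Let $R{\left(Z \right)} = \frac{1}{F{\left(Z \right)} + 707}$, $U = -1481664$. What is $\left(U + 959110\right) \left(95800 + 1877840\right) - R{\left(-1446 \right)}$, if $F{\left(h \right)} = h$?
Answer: $- \frac{762155439177839}{739} \approx -1.0313 \cdot 10^{12}$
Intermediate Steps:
$R{\left(Z \right)} = \frac{1}{707 + Z}$ ($R{\left(Z \right)} = \frac{1}{Z + 707} = \frac{1}{707 + Z}$)
$\left(U + 959110\right) \left(95800 + 1877840\right) - R{\left(-1446 \right)} = \left(-1481664 + 959110\right) \left(95800 + 1877840\right) - \frac{1}{707 - 1446} = \left(-522554\right) 1973640 - \frac{1}{-739} = -1031333476560 - - \frac{1}{739} = -1031333476560 + \frac{1}{739} = - \frac{762155439177839}{739}$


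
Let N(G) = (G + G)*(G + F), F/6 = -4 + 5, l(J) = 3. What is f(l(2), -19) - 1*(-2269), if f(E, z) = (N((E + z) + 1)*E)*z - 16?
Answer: -13137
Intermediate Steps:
F = 6 (F = 6*(-4 + 5) = 6*1 = 6)
N(G) = 2*G*(6 + G) (N(G) = (G + G)*(G + 6) = (2*G)*(6 + G) = 2*G*(6 + G))
f(E, z) = -16 + 2*E*z*(1 + E + z)*(7 + E + z) (f(E, z) = ((2*((E + z) + 1)*(6 + ((E + z) + 1)))*E)*z - 16 = ((2*(1 + E + z)*(6 + (1 + E + z)))*E)*z - 16 = ((2*(1 + E + z)*(7 + E + z))*E)*z - 16 = (2*E*(1 + E + z)*(7 + E + z))*z - 16 = 2*E*z*(1 + E + z)*(7 + E + z) - 16 = -16 + 2*E*z*(1 + E + z)*(7 + E + z))
f(l(2), -19) - 1*(-2269) = (-16 + 2*3*(-19)*(1 + 3 - 19)*(7 + 3 - 19)) - 1*(-2269) = (-16 + 2*3*(-19)*(-15)*(-9)) + 2269 = (-16 - 15390) + 2269 = -15406 + 2269 = -13137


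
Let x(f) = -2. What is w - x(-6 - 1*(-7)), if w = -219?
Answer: -217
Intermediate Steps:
w - x(-6 - 1*(-7)) = -219 - 1*(-2) = -219 + 2 = -217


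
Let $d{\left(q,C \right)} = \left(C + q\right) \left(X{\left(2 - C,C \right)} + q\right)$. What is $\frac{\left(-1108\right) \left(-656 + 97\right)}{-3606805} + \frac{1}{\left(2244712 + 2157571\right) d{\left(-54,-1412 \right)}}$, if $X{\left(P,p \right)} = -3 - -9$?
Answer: $- \frac{191868965339782763}{1117315512398629920} \approx -0.17172$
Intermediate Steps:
$X{\left(P,p \right)} = 6$ ($X{\left(P,p \right)} = -3 + 9 = 6$)
$d{\left(q,C \right)} = \left(6 + q\right) \left(C + q\right)$ ($d{\left(q,C \right)} = \left(C + q\right) \left(6 + q\right) = \left(6 + q\right) \left(C + q\right)$)
$\frac{\left(-1108\right) \left(-656 + 97\right)}{-3606805} + \frac{1}{\left(2244712 + 2157571\right) d{\left(-54,-1412 \right)}} = \frac{\left(-1108\right) \left(-656 + 97\right)}{-3606805} + \frac{1}{\left(2244712 + 2157571\right) \left(\left(-54\right)^{2} + 6 \left(-1412\right) + 6 \left(-54\right) - -76248\right)} = \left(-1108\right) \left(-559\right) \left(- \frac{1}{3606805}\right) + \frac{1}{4402283 \left(2916 - 8472 - 324 + 76248\right)} = 619372 \left(- \frac{1}{3606805}\right) + \frac{1}{4402283 \cdot 70368} = - \frac{619372}{3606805} + \frac{1}{4402283} \cdot \frac{1}{70368} = - \frac{619372}{3606805} + \frac{1}{309779850144} = - \frac{191868965339782763}{1117315512398629920}$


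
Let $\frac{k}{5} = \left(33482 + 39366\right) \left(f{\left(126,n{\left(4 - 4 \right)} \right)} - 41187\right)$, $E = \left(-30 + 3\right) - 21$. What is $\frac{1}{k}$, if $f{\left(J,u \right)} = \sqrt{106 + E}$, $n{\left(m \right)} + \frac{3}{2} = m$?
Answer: $- \frac{41187}{617885412142640} - \frac{\sqrt{58}}{617885412142640} \approx -6.667 \cdot 10^{-11}$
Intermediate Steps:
$n{\left(m \right)} = - \frac{3}{2} + m$
$E = -48$ ($E = -27 - 21 = -48$)
$f{\left(J,u \right)} = \sqrt{58}$ ($f{\left(J,u \right)} = \sqrt{106 - 48} = \sqrt{58}$)
$k = -15001952880 + 364240 \sqrt{58}$ ($k = 5 \left(33482 + 39366\right) \left(\sqrt{58} - 41187\right) = 5 \cdot 72848 \left(-41187 + \sqrt{58}\right) = 5 \left(-3000390576 + 72848 \sqrt{58}\right) = -15001952880 + 364240 \sqrt{58} \approx -1.4999 \cdot 10^{10}$)
$\frac{1}{k} = \frac{1}{-15001952880 + 364240 \sqrt{58}}$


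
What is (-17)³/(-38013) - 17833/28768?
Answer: -536548645/1093557984 ≈ -0.49064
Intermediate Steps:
(-17)³/(-38013) - 17833/28768 = -4913*(-1/38013) - 17833*1/28768 = 4913/38013 - 17833/28768 = -536548645/1093557984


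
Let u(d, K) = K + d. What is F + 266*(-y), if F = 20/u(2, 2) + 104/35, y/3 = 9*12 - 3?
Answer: -2932371/35 ≈ -83782.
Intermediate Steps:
y = 315 (y = 3*(9*12 - 3) = 3*(108 - 3) = 3*105 = 315)
F = 279/35 (F = 20/(2 + 2) + 104/35 = 20/4 + 104*(1/35) = 20*(1/4) + 104/35 = 5 + 104/35 = 279/35 ≈ 7.9714)
F + 266*(-y) = 279/35 + 266*(-1*315) = 279/35 + 266*(-315) = 279/35 - 83790 = -2932371/35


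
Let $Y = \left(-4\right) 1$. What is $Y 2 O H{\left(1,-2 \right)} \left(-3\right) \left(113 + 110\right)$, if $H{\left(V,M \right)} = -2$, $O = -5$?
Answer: $53520$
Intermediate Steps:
$Y = -4$
$Y 2 O H{\left(1,-2 \right)} \left(-3\right) \left(113 + 110\right) = \left(-4\right) 2 \left(-5\right) \left(-2\right) \left(-3\right) \left(113 + 110\right) = \left(-8\right) \left(-5\right) \left(-2\right) \left(-3\right) 223 = 40 \left(-2\right) \left(-3\right) 223 = \left(-80\right) \left(-3\right) 223 = 240 \cdot 223 = 53520$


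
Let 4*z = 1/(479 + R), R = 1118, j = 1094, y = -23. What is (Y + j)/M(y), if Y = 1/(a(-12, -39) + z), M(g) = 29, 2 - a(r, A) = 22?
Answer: 139761958/3705011 ≈ 37.722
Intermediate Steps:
a(r, A) = -20 (a(r, A) = 2 - 1*22 = 2 - 22 = -20)
z = 1/6388 (z = 1/(4*(479 + 1118)) = (¼)/1597 = (¼)*(1/1597) = 1/6388 ≈ 0.00015654)
Y = -6388/127759 (Y = 1/(-20 + 1/6388) = 1/(-127759/6388) = -6388/127759 ≈ -0.050000)
(Y + j)/M(y) = (-6388/127759 + 1094)/29 = (139761958/127759)*(1/29) = 139761958/3705011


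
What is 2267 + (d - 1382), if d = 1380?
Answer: 2265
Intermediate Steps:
2267 + (d - 1382) = 2267 + (1380 - 1382) = 2267 - 2 = 2265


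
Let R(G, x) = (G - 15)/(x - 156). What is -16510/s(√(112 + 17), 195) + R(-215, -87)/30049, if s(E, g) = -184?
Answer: 60277263445/671775444 ≈ 89.728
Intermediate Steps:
R(G, x) = (-15 + G)/(-156 + x)
-16510/s(√(112 + 17), 195) + R(-215, -87)/30049 = -16510/(-184) + ((-15 - 215)/(-156 - 87))/30049 = -16510*(-1/184) + (-230/(-243))*(1/30049) = 8255/92 - 1/243*(-230)*(1/30049) = 8255/92 + (230/243)*(1/30049) = 8255/92 + 230/7301907 = 60277263445/671775444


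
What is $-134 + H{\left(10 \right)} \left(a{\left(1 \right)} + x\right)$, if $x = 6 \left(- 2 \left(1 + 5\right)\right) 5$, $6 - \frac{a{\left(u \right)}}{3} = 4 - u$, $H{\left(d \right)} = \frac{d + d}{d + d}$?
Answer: $-485$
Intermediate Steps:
$H{\left(d \right)} = 1$ ($H{\left(d \right)} = \frac{2 d}{2 d} = 2 d \frac{1}{2 d} = 1$)
$a{\left(u \right)} = 6 + 3 u$ ($a{\left(u \right)} = 18 - 3 \left(4 - u\right) = 18 + \left(-12 + 3 u\right) = 6 + 3 u$)
$x = -360$ ($x = 6 \left(\left(-2\right) 6\right) 5 = 6 \left(-12\right) 5 = \left(-72\right) 5 = -360$)
$-134 + H{\left(10 \right)} \left(a{\left(1 \right)} + x\right) = -134 + 1 \left(\left(6 + 3 \cdot 1\right) - 360\right) = -134 + 1 \left(\left(6 + 3\right) - 360\right) = -134 + 1 \left(9 - 360\right) = -134 + 1 \left(-351\right) = -134 - 351 = -485$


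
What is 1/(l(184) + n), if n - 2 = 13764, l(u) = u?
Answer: 1/13950 ≈ 7.1685e-5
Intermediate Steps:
n = 13766 (n = 2 + 13764 = 13766)
1/(l(184) + n) = 1/(184 + 13766) = 1/13950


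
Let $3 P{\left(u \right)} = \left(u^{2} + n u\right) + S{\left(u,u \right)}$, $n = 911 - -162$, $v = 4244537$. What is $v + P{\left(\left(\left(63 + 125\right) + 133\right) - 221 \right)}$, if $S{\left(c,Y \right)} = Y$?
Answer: $\frac{12851011}{3} \approx 4.2837 \cdot 10^{6}$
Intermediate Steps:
$n = 1073$ ($n = 911 + 162 = 1073$)
$P{\left(u \right)} = 358 u + \frac{u^{2}}{3}$ ($P{\left(u \right)} = \frac{\left(u^{2} + 1073 u\right) + u}{3} = \frac{u^{2} + 1074 u}{3} = 358 u + \frac{u^{2}}{3}$)
$v + P{\left(\left(\left(63 + 125\right) + 133\right) - 221 \right)} = 4244537 + \frac{\left(\left(\left(63 + 125\right) + 133\right) - 221\right) \left(1074 + \left(\left(\left(63 + 125\right) + 133\right) - 221\right)\right)}{3} = 4244537 + \frac{\left(\left(188 + 133\right) - 221\right) \left(1074 + \left(\left(188 + 133\right) - 221\right)\right)}{3} = 4244537 + \frac{\left(321 - 221\right) \left(1074 + \left(321 - 221\right)\right)}{3} = 4244537 + \frac{1}{3} \cdot 100 \left(1074 + 100\right) = 4244537 + \frac{1}{3} \cdot 100 \cdot 1174 = 4244537 + \frac{117400}{3} = \frac{12851011}{3}$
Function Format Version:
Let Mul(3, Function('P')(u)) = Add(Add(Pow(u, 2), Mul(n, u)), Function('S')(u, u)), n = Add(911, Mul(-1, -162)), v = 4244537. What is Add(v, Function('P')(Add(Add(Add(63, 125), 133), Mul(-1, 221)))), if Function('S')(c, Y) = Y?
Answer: Rational(12851011, 3) ≈ 4.2837e+6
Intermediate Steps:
n = 1073 (n = Add(911, 162) = 1073)
Function('P')(u) = Add(Mul(358, u), Mul(Rational(1, 3), Pow(u, 2))) (Function('P')(u) = Mul(Rational(1, 3), Add(Add(Pow(u, 2), Mul(1073, u)), u)) = Mul(Rational(1, 3), Add(Pow(u, 2), Mul(1074, u))) = Add(Mul(358, u), Mul(Rational(1, 3), Pow(u, 2))))
Add(v, Function('P')(Add(Add(Add(63, 125), 133), Mul(-1, 221)))) = Add(4244537, Mul(Rational(1, 3), Add(Add(Add(63, 125), 133), Mul(-1, 221)), Add(1074, Add(Add(Add(63, 125), 133), Mul(-1, 221))))) = Add(4244537, Mul(Rational(1, 3), Add(Add(188, 133), -221), Add(1074, Add(Add(188, 133), -221)))) = Add(4244537, Mul(Rational(1, 3), Add(321, -221), Add(1074, Add(321, -221)))) = Add(4244537, Mul(Rational(1, 3), 100, Add(1074, 100))) = Add(4244537, Mul(Rational(1, 3), 100, 1174)) = Add(4244537, Rational(117400, 3)) = Rational(12851011, 3)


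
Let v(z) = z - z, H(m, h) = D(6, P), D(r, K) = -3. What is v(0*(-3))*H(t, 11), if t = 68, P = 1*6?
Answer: 0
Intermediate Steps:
P = 6
H(m, h) = -3
v(z) = 0
v(0*(-3))*H(t, 11) = 0*(-3) = 0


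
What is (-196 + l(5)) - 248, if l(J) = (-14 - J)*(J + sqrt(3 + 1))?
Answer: -577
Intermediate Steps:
l(J) = (-14 - J)*(2 + J) (l(J) = (-14 - J)*(J + sqrt(4)) = (-14 - J)*(J + 2) = (-14 - J)*(2 + J))
(-196 + l(5)) - 248 = (-196 + (-28 - 1*5**2 - 16*5)) - 248 = (-196 + (-28 - 1*25 - 80)) - 248 = (-196 + (-28 - 25 - 80)) - 248 = (-196 - 133) - 248 = -329 - 248 = -577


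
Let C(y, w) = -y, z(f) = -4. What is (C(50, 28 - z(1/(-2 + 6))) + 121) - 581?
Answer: -510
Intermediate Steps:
(C(50, 28 - z(1/(-2 + 6))) + 121) - 581 = (-1*50 + 121) - 581 = (-50 + 121) - 581 = 71 - 581 = -510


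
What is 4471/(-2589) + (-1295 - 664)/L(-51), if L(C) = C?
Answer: 1614610/44013 ≈ 36.685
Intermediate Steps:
4471/(-2589) + (-1295 - 664)/L(-51) = 4471/(-2589) + (-1295 - 664)/(-51) = 4471*(-1/2589) - 1959*(-1/51) = -4471/2589 + 653/17 = 1614610/44013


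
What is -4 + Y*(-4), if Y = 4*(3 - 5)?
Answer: 28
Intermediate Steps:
Y = -8 (Y = 4*(-2) = -8)
-4 + Y*(-4) = -4 - 8*(-4) = -4 + 32 = 28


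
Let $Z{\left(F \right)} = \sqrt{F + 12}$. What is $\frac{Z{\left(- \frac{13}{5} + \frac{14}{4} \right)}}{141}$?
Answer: $\frac{\sqrt{1290}}{1410} \approx 0.025473$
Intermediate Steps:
$Z{\left(F \right)} = \sqrt{12 + F}$
$\frac{Z{\left(- \frac{13}{5} + \frac{14}{4} \right)}}{141} = \frac{\sqrt{12 + \left(- \frac{13}{5} + \frac{14}{4}\right)}}{141} = \sqrt{12 + \left(\left(-13\right) \frac{1}{5} + 14 \cdot \frac{1}{4}\right)} \frac{1}{141} = \sqrt{12 + \left(- \frac{13}{5} + \frac{7}{2}\right)} \frac{1}{141} = \sqrt{12 + \frac{9}{10}} \cdot \frac{1}{141} = \sqrt{\frac{129}{10}} \cdot \frac{1}{141} = \frac{\sqrt{1290}}{10} \cdot \frac{1}{141} = \frac{\sqrt{1290}}{1410}$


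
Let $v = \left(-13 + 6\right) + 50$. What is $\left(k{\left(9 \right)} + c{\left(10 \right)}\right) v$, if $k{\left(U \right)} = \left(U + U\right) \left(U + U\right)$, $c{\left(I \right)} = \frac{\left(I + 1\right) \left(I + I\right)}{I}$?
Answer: $14878$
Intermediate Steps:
$c{\left(I \right)} = 2 + 2 I$ ($c{\left(I \right)} = \frac{\left(1 + I\right) 2 I}{I} = \frac{2 I \left(1 + I\right)}{I} = 2 + 2 I$)
$v = 43$ ($v = -7 + 50 = 43$)
$k{\left(U \right)} = 4 U^{2}$ ($k{\left(U \right)} = 2 U 2 U = 4 U^{2}$)
$\left(k{\left(9 \right)} + c{\left(10 \right)}\right) v = \left(4 \cdot 9^{2} + \left(2 + 2 \cdot 10\right)\right) 43 = \left(4 \cdot 81 + \left(2 + 20\right)\right) 43 = \left(324 + 22\right) 43 = 346 \cdot 43 = 14878$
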